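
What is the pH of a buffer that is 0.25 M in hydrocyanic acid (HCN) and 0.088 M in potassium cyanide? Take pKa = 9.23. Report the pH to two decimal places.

pH = pKa + log([A⁻]/[HA]) = 9.23 + log(0.088/0.25)
pH = 9.23 + (-0.453) = 8.78

pH = 8.78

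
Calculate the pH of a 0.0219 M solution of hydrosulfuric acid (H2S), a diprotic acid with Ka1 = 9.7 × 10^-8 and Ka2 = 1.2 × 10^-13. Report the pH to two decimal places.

pH = 4.34

Ka1 ≫ Ka2, so treat the first dissociation as the only significant source of H+.
Ka1 = x²/(0.0219 − x) = 9.7 × 10^-8
x ≈ √(9.7 × 10^-8 × 0.0219) = 4.61 × 10^-5 M
pH = −log(4.61 × 10^-5) = 4.34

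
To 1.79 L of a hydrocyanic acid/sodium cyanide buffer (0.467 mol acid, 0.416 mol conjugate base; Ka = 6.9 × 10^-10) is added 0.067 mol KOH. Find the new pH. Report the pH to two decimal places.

pH = 9.24

OH- converts HCN to CN-: HCN → 0.4 mol, CN- → 0.483 mol.
pKa = −log(6.9 × 10^-10) = 9.161
Henderson–Hasselbalch with mole ratio 0.483/0.4: pH = 9.161 + (+0.082)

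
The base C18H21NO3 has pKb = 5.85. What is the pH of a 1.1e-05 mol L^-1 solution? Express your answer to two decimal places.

C18H21NO3 + H2O ⇌ C18H22NO3+ + OH-
Kb = 10^(−5.85) = 1.41 × 10^-6
Kb = [OH-]²/(1.1e-05 − [OH-]) = 1.41 × 10^-6
The 5% rule fails; solving [OH-]² + Kb·[OH-] − Kb·C₀ = 0 exactly:
[OH-] = (−Kb + √(Kb² + 4·Kb·C₀))/2 = 3.30 × 10^-6 M
pOH = 5.48, so pH = 14.00 − pOH = 8.52

pH = 8.52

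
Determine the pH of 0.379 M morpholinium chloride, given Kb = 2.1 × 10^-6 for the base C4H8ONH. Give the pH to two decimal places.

pH = 4.37

C4H8ONH2+ is the conjugate acid of the weak base C4H8ONH.
Ka = Kw/Kb = 1.0×10^-14 / 2.1 × 10^-6 = 4.76 × 10^-9
Ka = [H+]²/(0.379 − [H+]) = 4.76 × 10^-9
Since Ka ≪ C₀, [H+] ≈ √(Ka·C₀) = 4.25 × 10^-5 M.
([H+]/C₀ = 0.011% < 5%, so the approximation holds.)
pH = −log[H+] = −log(4.25 × 10^-5) = 4.37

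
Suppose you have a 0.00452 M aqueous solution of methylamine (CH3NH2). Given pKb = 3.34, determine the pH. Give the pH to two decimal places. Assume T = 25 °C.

pH = 11.09

CH3NH2 + H2O ⇌ CH3NH3+ + OH-
Kb = 10^(−3.34) = 4.57 × 10^-4
From the ICE table, Kb = [OH-]²/(0.00452 − [OH-]) = 4.57 × 10^-4.
[OH-] is not negligible relative to C₀; solve [OH-]² + 0.000457·[OH-] − 2.07e-06 = 0.
[OH-] = (−Kb + √(Kb² + 4·Kb·C₀))/2 = 1.23 × 10^-3 M
pOH = −log(1.23 × 10^-3) = 2.91; pH = 14.00 − 2.91 = 11.09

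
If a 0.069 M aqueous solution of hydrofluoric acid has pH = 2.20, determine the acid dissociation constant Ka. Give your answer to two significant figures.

Ka = 6.4 × 10^-4

[H+] = 10^(-2.20) = 6.31 × 10^-3 M
At equilibrium [HA] = 0.069 − 6.31 × 10^-3 = 6.27 × 10^-2 M
Ka = [H+][A-]/[HA] = (6.31 × 10^-3)² / 6.27 × 10^-2 = 6.4 × 10^-4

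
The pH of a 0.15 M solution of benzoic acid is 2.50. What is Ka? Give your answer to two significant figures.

[H+] = 10^(-2.50) = 3.16 × 10^-3 M
At equilibrium [HA] = 0.15 − 3.16 × 10^-3 = 1.47 × 10^-1 M
Ka = [H+][A-]/[HA] = (3.16 × 10^-3)² / 1.47 × 10^-1 = 6.8 × 10^-5

Ka = 6.8 × 10^-5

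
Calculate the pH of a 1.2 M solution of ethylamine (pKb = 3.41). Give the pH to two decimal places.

C2H5NH2 + H2O ⇌ C2H5NH3+ + OH-
Kb = 10^(−3.41) = 3.89 × 10^-4
Kb = x²/(1.2 − x) = 3.89 × 10^-4
Since Kb ≪ C₀, x ≈ √(Kb·C₀) = 2.16 × 10^-2 M.
pOH = 1.67, so pH = 14.00 − pOH = 12.33

pH = 12.33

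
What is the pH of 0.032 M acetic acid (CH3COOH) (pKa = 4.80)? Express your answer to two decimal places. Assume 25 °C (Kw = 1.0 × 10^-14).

pH = 3.15

CH3COOH ⇌ CH3COO- + H+
Ka = 10^(−4.80) = 1.58 × 10^-5
Ka = [H+]²/(0.032 − [H+]) = 1.58 × 10^-5
Neglecting [H+] in the denominator: [H+] = √(1.58 × 10^-5 × 0.032) = 7.11 × 10^-4 M
pH = −log[H+] = −log(7.11 × 10^-4) = 3.15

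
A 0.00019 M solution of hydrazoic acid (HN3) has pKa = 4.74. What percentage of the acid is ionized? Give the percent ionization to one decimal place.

26.5%

HN3 ⇌ N3- + H+; let x = [H+] at equilibrium.
Ka = 10^(−4.74) = 1.82 × 10^-5
Ka = x²/(C₀ − x); solving the quadratic gives x = 5.04 × 10^-5 M.
% ionization = x/C₀ × 100% = 5.04 × 10^-5/0.00019 × 100% = 26.5%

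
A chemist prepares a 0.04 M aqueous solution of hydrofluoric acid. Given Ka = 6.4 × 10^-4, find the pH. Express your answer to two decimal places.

HF ⇌ F- + H+
Ka = [H+]²/(0.04 − [H+]) = 6.4 × 10^-4
Here C₀/Ka ≈ 62.5, so the small-[H+] approximation fails. Use the quadratic:
[H+] = (−Ka + √(Ka² + 4·Ka·C₀))/2 = 4.75 × 10^-3 M
pH = −log(4.75 × 10^-3) = 2.32

pH = 2.32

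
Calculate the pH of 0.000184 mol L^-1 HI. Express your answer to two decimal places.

pH = 3.74

HI is a strong acid and dissociates completely, so [H+] = 0.000184 M.
pH = -log(0.000184) = 3.74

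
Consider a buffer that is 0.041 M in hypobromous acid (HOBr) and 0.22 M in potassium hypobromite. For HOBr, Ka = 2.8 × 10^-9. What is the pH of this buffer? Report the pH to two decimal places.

pKa = −log(2.8 × 10^-9) = 8.553
Henderson–Hasselbalch: pH = pKa + log([OBr-]/[HOBr]) = 8.553 + log(0.22/0.041)
pH = 8.553 + (+0.730) = 9.28

pH = 9.28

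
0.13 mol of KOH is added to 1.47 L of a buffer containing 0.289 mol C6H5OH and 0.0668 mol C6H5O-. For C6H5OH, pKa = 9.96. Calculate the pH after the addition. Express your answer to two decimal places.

OH- converts C6H5OH to C6H5O-: C6H5OH → 0.159 mol, C6H5O- → 0.197 mol.
pH = pKa + log(n_C6H5O-/n_C6H5OH) = 9.96 + log(0.197/0.159) = 9.96 + (+0.093)

pH = 10.05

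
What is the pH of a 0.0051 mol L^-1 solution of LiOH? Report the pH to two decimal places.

LiOH is a strong base; [OH-] = 0.0051 M.
pOH = -log(0.0051) = 2.29
pH = 14.00 - 2.29 = 11.71

pH = 11.71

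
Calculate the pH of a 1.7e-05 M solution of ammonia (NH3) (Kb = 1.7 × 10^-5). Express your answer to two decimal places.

pH = 9.02

NH3 + H2O ⇌ NH4+ + OH-
Kb = [OH-]²/(1.7e-05 − [OH-]) = 1.7 × 10^-5
[OH-] is not negligible relative to C₀; solve [OH-]² + 1.7e-05·[OH-] − 2.89e-10 = 0.
[OH-] = (−Kb + √(Kb² + 4·Kb·C₀))/2 = 1.05 × 10^-5 M
pOH = 4.98, so pH = 14.00 − pOH = 9.02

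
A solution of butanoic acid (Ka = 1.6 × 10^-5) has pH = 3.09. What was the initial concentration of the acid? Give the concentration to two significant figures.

[H+] = 10^(-3.09) = 8.13 × 10^-4 M = x
Ka = x²/(C₀ − x) ⇒ C₀ = x + x²/Ka
C₀ = 8.13 × 10^-4 + (8.13 × 10^-4)²/(1.6 × 10^-5) = 4.21 × 10^-2 M

C₀ = 4.2 × 10^-2 M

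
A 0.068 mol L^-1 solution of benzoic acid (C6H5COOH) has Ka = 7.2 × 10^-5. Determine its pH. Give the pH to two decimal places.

C6H5COOH ⇌ C6H5COO- + H+
From the ICE table, Ka = [H+]²/(0.068 − [H+]) = 7.2 × 10^-5.
Since Ka ≪ C₀, [H+] ≈ √(Ka·C₀) = 2.21 × 10^-3 M.
Check: 3.3% ionized — well under 5%, approximation valid.
pH = −log(2.21 × 10^-3) = 2.66

pH = 2.66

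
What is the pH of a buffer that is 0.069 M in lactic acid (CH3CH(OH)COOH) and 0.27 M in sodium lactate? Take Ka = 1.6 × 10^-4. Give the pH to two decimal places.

pKa = −log(1.6 × 10^-4) = 3.796
Henderson–Hasselbalch: pH = pKa + log([CH3CH(OH)COO-]/[CH3CH(OH)COOH]) = 3.796 + log(0.27/0.069)
pH = 3.796 + (+0.593) = 4.39

pH = 4.39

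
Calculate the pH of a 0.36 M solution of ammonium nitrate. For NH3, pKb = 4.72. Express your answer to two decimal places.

NH4+ is the conjugate acid of the weak base NH3.
Kb = 10^(−4.72) = 1.91 × 10^-5
Ka = Kw/Kb = 1.0×10^-14 / 1.91 × 10^-5 = 5.24 × 10^-10
Ka = x²/(0.36 − x) = 5.24 × 10^-10
Since Ka ≪ C₀, x ≈ √(Ka·C₀) = 1.37 × 10^-5 M.
pH = −log[H+] = −log(1.37 × 10^-5) = 4.86

pH = 4.86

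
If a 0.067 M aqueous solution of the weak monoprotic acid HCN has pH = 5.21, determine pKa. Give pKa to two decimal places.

pKa = 9.25

[H+] = 10^(-5.21) = 6.17 × 10^-6 M
At equilibrium [HA] = 0.067 − 6.17 × 10^-6 = 6.70 × 10^-2 M
Ka = [H+][A-]/[HA] = (6.17 × 10^-6)² / 6.70 × 10^-2 = 5.68 × 10^-10
pKa = -log(5.68 × 10^-10) = 9.25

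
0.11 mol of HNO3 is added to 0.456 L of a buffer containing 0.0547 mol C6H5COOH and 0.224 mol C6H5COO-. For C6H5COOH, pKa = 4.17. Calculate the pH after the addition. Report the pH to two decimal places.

pH = 4.01

After neutralization: n(C6H5COOH) = 0.165 mol, n(C6H5COO-) = 0.114 mol.
Henderson–Hasselbalch with mole ratio 0.114/0.165: pH = 4.17 + (-0.161)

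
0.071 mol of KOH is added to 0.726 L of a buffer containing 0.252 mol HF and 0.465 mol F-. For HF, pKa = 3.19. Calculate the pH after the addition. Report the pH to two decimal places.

pH = 3.66

After neutralization: n(HF) = 0.181 mol, n(F-) = 0.536 mol.
Henderson–Hasselbalch with mole ratio 0.536/0.181: pH = 3.19 + (+0.471)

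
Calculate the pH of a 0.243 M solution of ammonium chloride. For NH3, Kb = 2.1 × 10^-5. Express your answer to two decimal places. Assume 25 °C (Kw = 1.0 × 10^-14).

pH = 4.97

NH4+ is the conjugate acid of the weak base NH3.
Ka = Kw/Kb = 1.0×10^-14 / 2.1 × 10^-5 = 4.76 × 10^-10
Ka = x²/(0.243 − x) = 4.76 × 10^-10
Since Ka ≪ C₀, x ≈ √(Ka·C₀) = 1.08 × 10^-5 M.
pH = −log(1.08 × 10^-5) = 4.97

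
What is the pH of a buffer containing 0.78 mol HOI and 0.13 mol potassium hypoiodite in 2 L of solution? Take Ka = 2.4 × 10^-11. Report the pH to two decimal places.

pH = 9.84

pKa = −log(2.4 × 10^-11) = 10.620
Using pH = pKa + log([base]/[acid]) with [base]/[acid] = 0.13/0.78:
pH = 10.620 + (-0.778) = 9.84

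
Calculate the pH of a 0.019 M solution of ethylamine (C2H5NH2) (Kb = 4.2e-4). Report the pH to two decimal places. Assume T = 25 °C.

C2H5NH2 + H2O ⇌ C2H5NH3+ + OH-
From the ICE table, Kb = x²/(0.019 − x) = 4.2 × 10^-4.
Here C₀/Kb ≈ 45.2, so the small-x approximation fails. Use the quadratic:
x = [−0.00042 + √(0.00042² + 3.19e-05)]/2 = 2.62 × 10^-3 M
pOH = −log(2.62 × 10^-3) = 2.58; pH = 14.00 − 2.58 = 11.42

pH = 11.42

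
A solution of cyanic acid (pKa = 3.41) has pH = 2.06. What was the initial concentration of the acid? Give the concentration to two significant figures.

[H+] = 10^(-2.06) = 8.71 × 10^-3 M = x
Ka = 10^(−3.41) = 3.89 × 10^-4
Ka = x²/(C₀ − x) ⇒ C₀ = x + x²/Ka
C₀ = 8.71 × 10^-3 + (8.71 × 10^-3)²/(3.89 × 10^-4) = 2.04 × 10^-1 M

C₀ = 2.0 × 10^-1 M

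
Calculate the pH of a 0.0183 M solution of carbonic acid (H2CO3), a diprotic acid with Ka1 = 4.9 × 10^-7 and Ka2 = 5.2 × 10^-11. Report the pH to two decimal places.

Since Ka1 ≫ Ka2, the first ionization dominates [H+].
Ka1 = x²/(0.0183 − x) = 4.9 × 10^-7
x ≈ √(4.9 × 10^-7 × 0.0183) = 9.47 × 10^-5 M
pH = −log(9.47 × 10^-5) = 4.02

pH = 4.02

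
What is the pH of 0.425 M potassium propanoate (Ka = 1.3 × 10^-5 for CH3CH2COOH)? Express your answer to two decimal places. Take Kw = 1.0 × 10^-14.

CH3CH2COO- is the conjugate base of the weak acid CH3CH2COOH.
Kb = Kw/Ka = 1.0×10^-14 / 1.3 × 10^-5 = 7.69 × 10^-10
From the ICE table, Kb = x²/(0.425 − x) = 7.69 × 10^-10.
Neglecting x in the denominator: x = √(7.69 × 10^-10 × 0.425) = 1.81 × 10^-5 M
pOH = 4.74, so pH = 14.00 − pOH = 9.26

pH = 9.26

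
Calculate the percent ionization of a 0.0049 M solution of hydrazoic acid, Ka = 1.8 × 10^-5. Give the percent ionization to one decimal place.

5.9%

HN3 ⇌ N3- + H+; let x = [H+] at equilibrium.
Ka = x²/(C₀ − x); solving the quadratic gives x = 2.88 × 10^-4 M.
Fraction ionized = 2.88 × 10^-4 / 0.0049 = 0.0588 → 5.9%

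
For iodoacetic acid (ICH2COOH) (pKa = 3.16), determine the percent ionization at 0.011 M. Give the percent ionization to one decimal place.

22.1%

ICH2COOH ⇌ ICH2COO- + H+; let x = [H+] at equilibrium.
Ka = 10^(−3.16) = 6.92 × 10^-4
Solve x² + 0.000692x − 7.61e-06 = 0 → x = 2.43 × 10^-3 M
Fraction ionized = 2.43 × 10^-3 / 0.011 = 0.2209 → 22.1%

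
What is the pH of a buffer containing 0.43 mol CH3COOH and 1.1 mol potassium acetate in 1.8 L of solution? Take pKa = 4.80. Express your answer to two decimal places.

Henderson–Hasselbalch: pH = pKa + log([CH3COO-]/[CH3COOH]) = 4.80 + log(1.1/0.43)
pH = 4.80 + (+0.408) = 5.21

pH = 5.21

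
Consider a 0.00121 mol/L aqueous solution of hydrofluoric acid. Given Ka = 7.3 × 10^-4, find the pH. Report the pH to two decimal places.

HF ⇌ F- + H+
Ka = x²/(0.00121 − x) = 7.3 × 10^-4
Here C₀/Ka ≈ 1.66, so the small-x approximation fails. Use the quadratic:
x = (−Ka + √(Ka² + 4·Ka·C₀))/2 = 6.43 × 10^-4 M
pH = −log(6.43 × 10^-4) = 3.19

pH = 3.19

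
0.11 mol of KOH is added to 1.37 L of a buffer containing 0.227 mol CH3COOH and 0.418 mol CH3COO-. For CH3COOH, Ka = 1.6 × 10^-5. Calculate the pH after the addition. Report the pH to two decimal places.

pH = 5.45

OH- converts CH3COOH to CH3COO-: CH3COOH → 0.117 mol, CH3COO- → 0.528 mol.
pKa = −log(1.6 × 10^-5) = 4.796
pH = pKa + log([A⁻]/[HA]) = 4.796 + log(0.528/0.117) = 4.796 +0.654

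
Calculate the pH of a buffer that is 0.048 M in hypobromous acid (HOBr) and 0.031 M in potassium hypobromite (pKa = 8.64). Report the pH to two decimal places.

Henderson–Hasselbalch: pH = pKa + log([OBr-]/[HOBr]) = 8.64 + log(0.031/0.048)
pH = 8.64 + (-0.190) = 8.45

pH = 8.45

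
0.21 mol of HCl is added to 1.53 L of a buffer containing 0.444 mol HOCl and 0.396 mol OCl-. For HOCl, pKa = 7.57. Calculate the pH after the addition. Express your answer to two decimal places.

Added H+ converts OCl- to HOCl: HOCl → 0.654 mol, OCl- → 0.186 mol.
pH = pKa + log(n_OCl-/n_HOCl) = 7.57 + log(0.186/0.654) = 7.57 + (-0.546)

pH = 7.02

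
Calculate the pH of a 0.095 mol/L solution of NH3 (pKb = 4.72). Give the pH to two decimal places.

NH3 + H2O ⇌ NH4+ + OH-
Kb = 10^(−4.72) = 1.91 × 10^-5
Kb = [OH-]²/(0.095 − [OH-]) = 1.91 × 10^-5
Assume [OH-] ≪ 0.095: [OH-] ≈ √(1.91 × 10^-5 × 0.095) = 1.35 × 10^-3 M
Check: 1.4% ionized — well under 5%, approximation valid.
pOH = −log(1.35 × 10^-3) = 2.87; pH = 14.00 − 2.87 = 11.13

pH = 11.13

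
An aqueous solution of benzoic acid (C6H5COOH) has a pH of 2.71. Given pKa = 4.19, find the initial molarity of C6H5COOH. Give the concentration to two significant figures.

[H+] = 10^(-2.71) = 1.95 × 10^-3 M = x
Ka = 10^(−4.19) = 6.46 × 10^-5
Ka = x²/(C₀ − x) ⇒ C₀ = x + x²/Ka
C₀ = 1.95 × 10^-3 + (1.95 × 10^-3)²/(6.46 × 10^-5) = 6.08 × 10^-2 M

C₀ = 6.1 × 10^-2 M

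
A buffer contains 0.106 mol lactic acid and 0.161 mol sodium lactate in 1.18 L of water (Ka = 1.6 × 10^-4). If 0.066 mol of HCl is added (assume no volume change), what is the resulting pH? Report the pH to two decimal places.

Added H+ converts CH3CH(OH)COO- to CH3CH(OH)COOH: CH3CH(OH)COOH → 0.172 mol, CH3CH(OH)COO- → 0.095 mol.
pKa = −log(1.6 × 10^-4) = 3.796
Henderson–Hasselbalch with mole ratio 0.095/0.172: pH = 3.796 + (-0.258)

pH = 3.54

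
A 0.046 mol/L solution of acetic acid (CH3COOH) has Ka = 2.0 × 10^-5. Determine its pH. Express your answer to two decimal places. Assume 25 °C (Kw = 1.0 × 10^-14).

pH = 3.02

CH3COOH ⇌ CH3COO- + H+
Ka = [H+]²/(0.046 − [H+]) = 2.0 × 10^-5
Assume [H+] ≪ 0.046: [H+] ≈ √(2.0 × 10^-5 × 0.046) = 9.59 × 10^-4 M
Check: 2.1% ionized — well under 5%, approximation valid.
pH = −log[H+] = −log(9.59 × 10^-4) = 3.02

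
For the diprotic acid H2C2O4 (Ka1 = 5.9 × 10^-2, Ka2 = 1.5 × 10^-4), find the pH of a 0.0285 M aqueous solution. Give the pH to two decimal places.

Since Ka1 ≫ Ka2, the first ionization dominates [H+].
Ka1 = x²/(0.0285 − x) = 5.9 × 10^-2
Solving the quadratic: x = (−Ka1 + √(Ka1² + 4·Ka1·C₀))/2 = 2.10 × 10^-2 M
pH = −log(2.10 × 10^-2) = 1.68

pH = 1.68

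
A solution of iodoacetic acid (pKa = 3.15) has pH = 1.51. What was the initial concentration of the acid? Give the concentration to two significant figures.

C₀ = 1.4 M

[H+] = 10^(-1.51) = 3.09 × 10^-2 M = x
Ka = 10^(−3.15) = 7.08 × 10^-4
Ka = x²/(C₀ − x) ⇒ C₀ = x + x²/Ka
C₀ = 3.09 × 10^-2 + (3.09 × 10^-2)²/(7.08 × 10^-4) = 1.38 M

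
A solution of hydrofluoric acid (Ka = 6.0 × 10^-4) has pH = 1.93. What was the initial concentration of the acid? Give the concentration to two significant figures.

C₀ = 2.4 × 10^-1 M

[H+] = 10^(-1.93) = 1.17 × 10^-2 M = x
Ka = x²/(C₀ − x) ⇒ C₀ = x + x²/Ka
C₀ = 1.17 × 10^-2 + (1.17 × 10^-2)²/(6.0 × 10^-4) = 2.40 × 10^-1 M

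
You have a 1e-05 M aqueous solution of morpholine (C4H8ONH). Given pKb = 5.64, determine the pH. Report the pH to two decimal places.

C4H8ONH + H2O ⇌ C4H8ONH2+ + OH-
Kb = 10^(−5.64) = 2.29 × 10^-6
From the ICE table, Kb = [OH-]²/(1e-05 − [OH-]) = 2.29 × 10^-6.
Here C₀/Kb ≈ 4.37, so the small-[OH-] approximation fails. Use the quadratic:
[OH-] = (−Kb + √(Kb² + 4·Kb·C₀))/2 = 3.78 × 10^-6 M
pOH = 5.42, so pH = 14.00 − pOH = 8.58

pH = 8.58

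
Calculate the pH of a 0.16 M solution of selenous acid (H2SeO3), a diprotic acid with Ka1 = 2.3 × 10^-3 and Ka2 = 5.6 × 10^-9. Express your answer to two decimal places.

Ka1 ≫ Ka2, so treat the first dissociation as the only significant source of H+.
Ka1 = x²/(0.16 − x) = 2.3 × 10^-3
Solving the quadratic: x = (−Ka1 + √(Ka1² + 4·Ka1·C₀))/2 = 1.81 × 10^-2 M
pH = −log(1.81 × 10^-2) = 1.74

pH = 1.74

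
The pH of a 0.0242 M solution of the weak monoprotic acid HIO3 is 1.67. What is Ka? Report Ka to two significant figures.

Ka = 1.6 × 10^-1

[H+] = 10^(-1.67) = 2.14 × 10^-2 M
At equilibrium [HA] = 0.0242 − 2.14 × 10^-2 = 2.80 × 10^-3 M
Ka = [H+][A-]/[HA] = (2.14 × 10^-2)² / 2.80 × 10^-3 = 1.6 × 10^-1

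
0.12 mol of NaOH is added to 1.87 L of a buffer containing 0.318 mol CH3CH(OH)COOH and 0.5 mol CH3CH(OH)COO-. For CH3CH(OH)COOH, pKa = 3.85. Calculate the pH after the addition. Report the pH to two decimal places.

After neutralization: n(CH3CH(OH)COOH) = 0.198 mol, n(CH3CH(OH)COO-) = 0.62 mol.
Henderson–Hasselbalch with mole ratio 0.62/0.198: pH = 3.85 + (+0.496)

pH = 4.35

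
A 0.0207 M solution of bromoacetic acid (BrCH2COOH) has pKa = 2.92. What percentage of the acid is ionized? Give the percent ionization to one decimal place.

BrCH2COOH ⇌ BrCH2COO- + H+; let x = [H+] at equilibrium.
Ka = 10^(−2.92) = 1.20 × 10^-3
Ka = x²/(C₀ − x); solving the quadratic gives x = 4.42 × 10^-3 M.
Fraction ionized = 4.42 × 10^-3 / 0.0207 = 0.2135 → 21.4%

21.4%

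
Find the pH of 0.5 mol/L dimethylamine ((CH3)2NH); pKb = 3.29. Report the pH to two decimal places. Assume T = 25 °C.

pH = 12.20

(CH3)2NH + H2O ⇌ (CH3)2NH2+ + OH-
Kb = 10^(−3.29) = 5.13 × 10^-4
From the ICE table, Kb = x²/(0.5 − x) = 5.13 × 10^-4.
Since Kb ≪ C₀, x ≈ √(Kb·C₀) = 1.60 × 10^-2 M.
Check: 3.2% ionized — well under 5%, approximation valid.
pOH = −log(1.60 × 10^-2) = 1.80; pH = 14.00 − 1.80 = 12.20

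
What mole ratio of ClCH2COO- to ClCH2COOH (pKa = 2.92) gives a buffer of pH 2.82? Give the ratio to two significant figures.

ratio = 0.79

pH = pKa + log(r) ⇒ log(r) = 2.82 − 2.92 = -0.10
r = [ClCH2COO-]/[ClCH2COOH] = 10^(-0.10) = 0.794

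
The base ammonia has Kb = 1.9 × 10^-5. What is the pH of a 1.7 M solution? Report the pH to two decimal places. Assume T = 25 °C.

NH3 + H2O ⇌ NH4+ + OH-
Let x = [OH-] at equilibrium. Kb = x²/(1.7 − x).
Since Kb ≪ C₀, x ≈ √(Kb·C₀) = 5.68 × 10^-3 M.
Check: 0.33% ionized — well under 5%, approximation valid.
pOH = 2.25, so pH = 14.00 − pOH = 11.75

pH = 11.75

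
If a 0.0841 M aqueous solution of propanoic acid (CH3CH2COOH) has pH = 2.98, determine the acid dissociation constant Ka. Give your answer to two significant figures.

Ka = 1.3 × 10^-5

[H+] = 10^(-2.98) = 1.05 × 10^-3 M
At equilibrium [HA] = 0.0841 − 1.05 × 10^-3 = 8.30 × 10^-2 M
Ka = [H+][A-]/[HA] = (1.05 × 10^-3)² / 8.30 × 10^-2 = 1.3 × 10^-5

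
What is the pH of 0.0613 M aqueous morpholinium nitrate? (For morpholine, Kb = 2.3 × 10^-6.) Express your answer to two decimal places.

C4H8ONH2+ is the conjugate acid of the weak base C4H8ONH.
Ka = Kw/Kb = 1.0×10^-14 / 2.3 × 10^-6 = 4.35 × 10^-9
Ka = [H+]²/(0.0613 − [H+]) = 4.35 × 10^-9
Neglecting [H+] in the denominator: [H+] = √(4.35 × 10^-9 × 0.0613) = 1.63 × 10^-5 M
pH = −log(1.63 × 10^-5) = 4.79

pH = 4.79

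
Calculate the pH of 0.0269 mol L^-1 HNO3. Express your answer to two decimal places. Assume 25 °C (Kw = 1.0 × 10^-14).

pH = 1.57

HNO3 is a strong acid and dissociates completely, so [H+] = 0.0269 M.
pH = -log(0.0269) = 1.57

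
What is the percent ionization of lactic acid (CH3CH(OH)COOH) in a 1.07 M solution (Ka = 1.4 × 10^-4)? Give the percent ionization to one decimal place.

CH3CH(OH)COOH ⇌ CH3CH(OH)COO- + H+; let x = [H+] at equilibrium.
x ≈ √(Ka·C₀) = √(1.4 × 10^-4 × 1.07) = 1.22 × 10^-2 M
% ionization = x/C₀ × 100% = 1.22 × 10^-2/1.07 × 100% = 1.1%

1.1%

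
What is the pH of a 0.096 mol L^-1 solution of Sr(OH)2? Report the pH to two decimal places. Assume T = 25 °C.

Sr(OH)2 is a strong base (each formula unit releases 2 OH-); [OH-] = 0.192 M.
pOH = -log(0.192) = 0.72
pH = 14.00 - 0.72 = 13.28

pH = 13.28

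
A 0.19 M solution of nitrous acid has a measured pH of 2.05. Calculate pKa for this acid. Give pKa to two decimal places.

[H+] = 10^(-2.05) = 8.91 × 10^-3 M
At equilibrium [HA] = 0.19 − 8.91 × 10^-3 = 1.81 × 10^-1 M
Ka = [H+][A-]/[HA] = (8.91 × 10^-3)² / 1.81 × 10^-1 = 4.39 × 10^-4
pKa = -log(4.39 × 10^-4) = 3.36

pKa = 3.36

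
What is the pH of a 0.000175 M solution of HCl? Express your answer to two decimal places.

pH = 3.76

HCl is a strong acid and dissociates completely, so [H+] = 0.000175 M.
pH = -log(0.000175) = 3.76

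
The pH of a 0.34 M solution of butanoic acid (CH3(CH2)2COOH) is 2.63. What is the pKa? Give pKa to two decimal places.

pKa = 4.79

[H+] = 10^(-2.63) = 2.34 × 10^-3 M
At equilibrium [HA] = 0.34 − 2.34 × 10^-3 = 3.38 × 10^-1 M
Ka = [H+][A-]/[HA] = (2.34 × 10^-3)² / 3.38 × 10^-1 = 1.62 × 10^-5
pKa = -log(1.62 × 10^-5) = 4.79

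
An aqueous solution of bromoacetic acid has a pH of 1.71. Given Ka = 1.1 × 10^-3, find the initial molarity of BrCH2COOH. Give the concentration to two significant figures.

[H+] = 10^(-1.71) = 1.95 × 10^-2 M = x
Ka = x²/(C₀ − x) ⇒ C₀ = x + x²/Ka
C₀ = 1.95 × 10^-2 + (1.95 × 10^-2)²/(1.1 × 10^-3) = 3.65 × 10^-1 M

C₀ = 3.7 × 10^-1 M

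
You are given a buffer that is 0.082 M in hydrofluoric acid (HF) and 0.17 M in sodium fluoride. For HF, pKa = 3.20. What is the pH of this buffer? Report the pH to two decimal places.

Using pH = pKa + log([base]/[acid]) with [base]/[acid] = 0.17/0.082:
pH = 3.20 + (+0.317) = 3.52

pH = 3.52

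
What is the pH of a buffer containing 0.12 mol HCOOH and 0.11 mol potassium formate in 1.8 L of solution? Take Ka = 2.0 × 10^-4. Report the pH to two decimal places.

pKa = −log(2.0 × 10^-4) = 3.699
pH = pKa + log([A⁻]/[HA]) = 3.699 + log(0.11/0.12)
pH = 3.699 + (-0.038) = 3.66

pH = 3.66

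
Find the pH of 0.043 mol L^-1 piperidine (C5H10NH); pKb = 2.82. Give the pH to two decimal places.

C5H10NH + H2O ⇌ C5H10NH2+ + OH-
Kb = 10^(−2.82) = 1.51 × 10^-3
Let x = [OH-] at equilibrium. Kb = x²/(0.043 − x).
Here C₀/Kb ≈ 28.5, so the small-x approximation fails. Use the quadratic:
x = (−Kb + √(Kb² + 4·Kb·C₀))/2 = 7.34 × 10^-3 M
pOH = 2.13, so pH = 14.00 − pOH = 11.87

pH = 11.87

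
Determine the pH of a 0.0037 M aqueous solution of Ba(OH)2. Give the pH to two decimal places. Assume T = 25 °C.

Ba(OH)2 is a strong base (each formula unit releases 2 OH-); [OH-] = 0.0074 M.
pOH = -log(0.0074) = 2.13
pH = 14.00 - 2.13 = 11.87

pH = 11.87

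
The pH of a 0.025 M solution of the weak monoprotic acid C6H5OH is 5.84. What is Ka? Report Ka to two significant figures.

Ka = 8.4 × 10^-11

[H+] = 10^(-5.84) = 1.45 × 10^-6 M
At equilibrium [HA] = 0.025 − 1.45 × 10^-6 = 2.50 × 10^-2 M
Ka = [H+][A-]/[HA] = (1.45 × 10^-6)² / 2.50 × 10^-2 = 8.4 × 10^-11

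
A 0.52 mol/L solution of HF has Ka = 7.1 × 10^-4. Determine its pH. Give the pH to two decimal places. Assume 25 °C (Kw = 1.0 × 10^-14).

HF ⇌ F- + H+
From the ICE table, Ka = x²/(0.52 − x) = 7.1 × 10^-4.
Since Ka ≪ C₀, x ≈ √(Ka·C₀) = 1.92 × 10^-2 M.
Check: 3.7% ionized — well under 5%, approximation valid.
pH = −log[H+] = −log(1.92 × 10^-2) = 1.72

pH = 1.72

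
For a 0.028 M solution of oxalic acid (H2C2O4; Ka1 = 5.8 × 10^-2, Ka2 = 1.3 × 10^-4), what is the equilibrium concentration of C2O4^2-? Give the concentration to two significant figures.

1.3 × 10^-4 M

First ionization gives [H+] ≈ [HC2O4-] = 2.06 × 10^-2 M.
Second step: Ka2 = [H+][C2O4^2-]/[HC2O4-] ≈ [C2O4^2-] (since [H+] ≈ [HC2O4-]).
So [C2O4^2-] ≈ Ka2.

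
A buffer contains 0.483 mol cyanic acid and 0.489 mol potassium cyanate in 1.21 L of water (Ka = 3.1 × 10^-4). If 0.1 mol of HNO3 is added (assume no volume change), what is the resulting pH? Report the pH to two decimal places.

Added H+ converts OCN- to HOCN: HOCN → 0.583 mol, OCN- → 0.389 mol.
pKa = −log(3.1 × 10^-4) = 3.509
Henderson–Hasselbalch with mole ratio 0.389/0.583: pH = 3.509 + (-0.176)

pH = 3.33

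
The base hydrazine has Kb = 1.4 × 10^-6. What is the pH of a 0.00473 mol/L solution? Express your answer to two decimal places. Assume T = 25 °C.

pH = 9.91

N2H4 + H2O ⇌ N2H5+ + OH-
Kb = x²/(0.00473 − x) = 1.4 × 10^-6
Since Kb ≪ C₀, x ≈ √(Kb·C₀) = 8.14 × 10^-5 M.
pOH = 4.09, so pH = 14.00 − pOH = 9.91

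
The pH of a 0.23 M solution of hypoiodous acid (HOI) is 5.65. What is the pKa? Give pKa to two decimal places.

pKa = 10.66

[H+] = 10^(-5.65) = 2.24 × 10^-6 M
At equilibrium [HA] = 0.23 − 2.24 × 10^-6 = 2.30 × 10^-1 M
Ka = [H+][A-]/[HA] = (2.24 × 10^-6)² / 2.30 × 10^-1 = 2.18 × 10^-11
pKa = -log(2.18 × 10^-11) = 10.66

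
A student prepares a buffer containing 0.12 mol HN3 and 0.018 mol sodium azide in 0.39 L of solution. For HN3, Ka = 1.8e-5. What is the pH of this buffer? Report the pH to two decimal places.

pKa = −log(1.8 × 10^-5) = 4.745
Henderson–Hasselbalch: pH = pKa + log([N3-]/[HN3]) = 4.745 + log(0.018/0.12)
pH = 4.745 + (-0.824) = 3.92

pH = 3.92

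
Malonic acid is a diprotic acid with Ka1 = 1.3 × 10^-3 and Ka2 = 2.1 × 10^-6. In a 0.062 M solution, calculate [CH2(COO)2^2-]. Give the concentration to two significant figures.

First ionization gives [H+] ≈ [CH2(COOH)COO-] = 8.35 × 10^-3 M.
Second step: Ka2 = [H+][CH2(COO)2^2-]/[CH2(COOH)COO-] ≈ [CH2(COO)2^2-] (since [H+] ≈ [CH2(COOH)COO-]).
So [CH2(COO)2^2-] ≈ Ka2.

2.1 × 10^-6 M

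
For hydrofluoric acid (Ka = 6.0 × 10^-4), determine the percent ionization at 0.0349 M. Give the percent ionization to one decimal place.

HF ⇌ F- + H+; let x = [H+] at equilibrium.
Ka = x²/(C₀ − x); solving the quadratic gives x = 4.29 × 10^-3 M.
Fraction ionized = 4.29 × 10^-3 / 0.0349 = 0.1229 → 12.3%

12.3%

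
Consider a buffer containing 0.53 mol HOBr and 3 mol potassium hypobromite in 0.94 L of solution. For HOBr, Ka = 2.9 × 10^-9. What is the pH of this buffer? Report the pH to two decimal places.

pKa = −log(2.9 × 10^-9) = 8.538
Using pH = pKa + log([base]/[acid]) with [base]/[acid] = 3/0.53:
pH = 8.538 + (+0.753) = 9.29

pH = 9.29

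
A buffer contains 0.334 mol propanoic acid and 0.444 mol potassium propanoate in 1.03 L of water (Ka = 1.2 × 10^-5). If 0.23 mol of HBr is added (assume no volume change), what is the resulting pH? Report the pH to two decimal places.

Added H+ converts CH3CH2COO- to CH3CH2COOH: CH3CH2COOH → 0.564 mol, CH3CH2COO- → 0.214 mol.
pKa = −log(1.2 × 10^-5) = 4.921
Henderson–Hasselbalch with mole ratio 0.214/0.564: pH = 4.921 + (-0.421)

pH = 4.50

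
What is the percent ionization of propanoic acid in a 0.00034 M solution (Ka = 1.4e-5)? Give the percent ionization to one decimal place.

18.3%

CH3CH2COOH ⇌ CH3CH2COO- + H+; let x = [H+] at equilibrium.
Ka = x²/(C₀ − x); solving the quadratic gives x = 6.23 × 10^-5 M.
Fraction ionized = 6.23 × 10^-5 / 0.00034 = 0.1832 → 18.3%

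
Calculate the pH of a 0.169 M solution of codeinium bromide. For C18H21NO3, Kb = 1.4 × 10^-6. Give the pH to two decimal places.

C18H22NO3+ is the conjugate acid of the weak base C18H21NO3.
Ka = Kw/Kb = 1.0×10^-14 / 1.4 × 10^-6 = 7.14 × 10^-9
From the ICE table, Ka = [H+]²/(0.169 − [H+]) = 7.14 × 10^-9.
Since Ka ≪ C₀, [H+] ≈ √(Ka·C₀) = 3.47 × 10^-5 M.
pH = −log[H+] = −log(3.47 × 10^-5) = 4.46

pH = 4.46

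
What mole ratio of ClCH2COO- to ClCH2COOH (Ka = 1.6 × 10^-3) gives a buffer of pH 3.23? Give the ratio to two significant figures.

pKa = -log(1.6 × 10^-3) = 2.796
pH = pKa + log(r) ⇒ log(r) = 3.23 − 2.796 = +0.434
r = [ClCH2COO-]/[ClCH2COOH] = 10^(+0.434) = 2.72

ratio = 2.7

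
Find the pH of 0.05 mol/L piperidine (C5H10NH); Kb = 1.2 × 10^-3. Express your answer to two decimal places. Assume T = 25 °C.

C5H10NH + H2O ⇌ C5H10NH2+ + OH-
Let x = [OH-] at equilibrium. Kb = x²/(0.05 − x).
Here C₀/Kb ≈ 41.7, so the small-x approximation fails. Use the quadratic:
x = [−0.0012 + √(0.0012² + 0.00024)]/2 = 7.17 × 10^-3 M
pOH = 2.14, so pH = 14.00 − pOH = 11.86

pH = 11.86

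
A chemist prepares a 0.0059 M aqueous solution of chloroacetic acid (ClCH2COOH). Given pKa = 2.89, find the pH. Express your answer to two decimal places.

pH = 2.66

ClCH2COOH ⇌ ClCH2COO- + H+
Ka = 10^(−2.89) = 1.29 × 10^-3
From the ICE table, Ka = [H+]²/(0.0059 − [H+]) = 1.29 × 10^-3.
The 5% rule fails; solving [H+]² + Ka·[H+] − Ka·C₀ = 0 exactly:
[H+] = (−Ka + √(Ka² + 4·Ka·C₀))/2 = 2.19 × 10^-3 M
pH = −log[H+] = −log(2.19 × 10^-3) = 2.66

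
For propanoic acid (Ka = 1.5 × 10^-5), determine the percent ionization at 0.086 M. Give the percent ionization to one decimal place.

1.3%

CH3CH2COOH ⇌ CH3CH2COO- + H+; let x = [H+] at equilibrium.
x ≈ √(Ka·C₀) = √(1.5 × 10^-5 × 0.086) = 1.14 × 10^-3 M
Fraction ionized = 1.14 × 10^-3 / 0.086 = 0.0133 → 1.3%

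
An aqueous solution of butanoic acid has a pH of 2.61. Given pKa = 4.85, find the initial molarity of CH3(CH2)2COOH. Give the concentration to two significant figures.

C₀ = 4.3 × 10^-1 M

[H+] = 10^(-2.61) = 2.45 × 10^-3 M = x
Ka = 10^(−4.85) = 1.41 × 10^-5
Ka = x²/(C₀ − x) ⇒ C₀ = x + x²/Ka
C₀ = 2.45 × 10^-3 + (2.45 × 10^-3)²/(1.41 × 10^-5) = 4.28 × 10^-1 M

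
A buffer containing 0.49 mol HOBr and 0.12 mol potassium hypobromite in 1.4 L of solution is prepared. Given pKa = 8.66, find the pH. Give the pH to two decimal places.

pH = pKa + log([A⁻]/[HA]) = 8.66 + log(0.12/0.49)
pH = 8.66 + (-0.611) = 8.05

pH = 8.05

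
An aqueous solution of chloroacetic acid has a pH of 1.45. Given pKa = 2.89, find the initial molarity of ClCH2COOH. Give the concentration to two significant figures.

[H+] = 10^(-1.45) = 3.55 × 10^-2 M = x
Ka = 10^(−2.89) = 1.29 × 10^-3
Ka = x²/(C₀ − x) ⇒ C₀ = x + x²/Ka
C₀ = 3.55 × 10^-2 + (3.55 × 10^-2)²/(1.29 × 10^-3) = 1.01 M

C₀ = 1.0 M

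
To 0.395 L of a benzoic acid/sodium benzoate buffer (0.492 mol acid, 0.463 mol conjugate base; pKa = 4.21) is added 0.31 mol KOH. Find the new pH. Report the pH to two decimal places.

pH = 4.84

OH- converts C6H5COOH to C6H5COO-: C6H5COOH → 0.182 mol, C6H5COO- → 0.773 mol.
pH = pKa + log([A⁻]/[HA]) = 4.21 + log(0.773/0.182) = 4.21 +0.628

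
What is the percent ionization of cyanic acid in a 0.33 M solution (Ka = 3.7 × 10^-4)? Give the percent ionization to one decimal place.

HOCN ⇌ OCN- + H+; let x = [H+] at equilibrium.
x ≈ √(Ka·C₀) = √(3.7 × 10^-4 × 0.33) = 1.10 × 10^-2 M
Fraction ionized = 1.10 × 10^-2 / 0.33 = 0.0333 → 3.3%

3.3%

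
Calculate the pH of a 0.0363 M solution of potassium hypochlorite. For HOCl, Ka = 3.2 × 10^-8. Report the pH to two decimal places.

OCl- is the conjugate base of the weak acid HOCl.
Kb = Kw/Ka = 1.0×10^-14 / 3.2 × 10^-8 = 3.12 × 10^-7
Kb = x²/(0.0363 − x) = 3.12 × 10^-7
Assume x ≪ 0.0363: x ≈ √(3.12 × 10^-7 × 0.0363) = 1.06 × 10^-4 M
pOH = 3.97, so pH = 14.00 − pOH = 10.03

pH = 10.03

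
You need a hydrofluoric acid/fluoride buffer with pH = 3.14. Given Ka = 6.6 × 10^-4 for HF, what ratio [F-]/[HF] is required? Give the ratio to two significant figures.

pKa = -log(6.6 × 10^-4) = 3.180
pH = pKa + log(r) ⇒ log(r) = 3.14 − 3.180 = -0.040
r = [F-]/[HF] = 10^(-0.040) = 0.912

ratio = 0.91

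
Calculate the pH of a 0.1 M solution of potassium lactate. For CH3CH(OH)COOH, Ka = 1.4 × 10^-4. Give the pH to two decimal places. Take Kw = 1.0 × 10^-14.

CH3CH(OH)COO- is the conjugate base of the weak acid CH3CH(OH)COOH.
Kb = Kw/Ka = 1.0×10^-14 / 1.4 × 10^-4 = 7.14 × 10^-11
From the ICE table, Kb = [OH-]²/(0.1 − [OH-]) = 7.14 × 10^-11.
Neglecting [OH-] in the denominator: [OH-] = √(7.14 × 10^-11 × 0.1) = 2.67 × 10^-6 M
pOH = 5.57, so pH = 14.00 − pOH = 8.43

pH = 8.43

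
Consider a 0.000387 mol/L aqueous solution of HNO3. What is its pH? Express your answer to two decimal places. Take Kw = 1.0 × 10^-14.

HNO3 is a strong acid and dissociates completely, so [H+] = 0.000387 M.
pH = -log(0.000387) = 3.41

pH = 3.41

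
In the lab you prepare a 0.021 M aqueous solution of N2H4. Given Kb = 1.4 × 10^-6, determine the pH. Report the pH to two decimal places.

N2H4 + H2O ⇌ N2H5+ + OH-
From the ICE table, Kb = x²/(0.021 − x) = 1.4 × 10^-6.
Assume x ≪ 0.021: x ≈ √(1.4 × 10^-6 × 0.021) = 1.71 × 10^-4 M
(x/C₀ = 0.82% < 5%, so the approximation holds.)
pOH = 3.77, so pH = 14.00 − pOH = 10.23

pH = 10.23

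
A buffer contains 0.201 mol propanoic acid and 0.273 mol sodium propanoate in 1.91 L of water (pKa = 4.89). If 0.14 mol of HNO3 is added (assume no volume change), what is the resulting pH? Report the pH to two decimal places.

Added H+ converts CH3CH2COO- to CH3CH2COOH: CH3CH2COOH → 0.341 mol, CH3CH2COO- → 0.133 mol.
Henderson–Hasselbalch with mole ratio 0.133/0.341: pH = 4.89 + (-0.409)

pH = 4.48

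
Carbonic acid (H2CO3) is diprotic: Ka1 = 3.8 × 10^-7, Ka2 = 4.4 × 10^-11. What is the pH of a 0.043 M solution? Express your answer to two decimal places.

Since Ka1 ≫ Ka2, the first ionization dominates [H+].
Ka1 = x²/(0.043 − x) = 3.8 × 10^-7
x ≈ √(3.8 × 10^-7 × 0.043) = 1.28 × 10^-4 M
pH = −log(1.28 × 10^-4) = 3.89

pH = 3.89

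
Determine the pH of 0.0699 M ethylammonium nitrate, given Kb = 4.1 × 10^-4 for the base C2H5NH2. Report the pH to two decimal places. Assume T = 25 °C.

pH = 5.88

C2H5NH3+ is the conjugate acid of the weak base C2H5NH2.
Ka = Kw/Kb = 1.0×10^-14 / 4.1 × 10^-4 = 2.44 × 10^-11
Ka = [H+]²/(0.0699 − [H+]) = 2.44 × 10^-11
Neglecting [H+] in the denominator: [H+] = √(2.44 × 10^-11 × 0.0699) = 1.31 × 10^-6 M
([H+]/C₀ = 0.0019% < 5%, so the approximation holds.)
pH = −log(1.31 × 10^-6) = 5.88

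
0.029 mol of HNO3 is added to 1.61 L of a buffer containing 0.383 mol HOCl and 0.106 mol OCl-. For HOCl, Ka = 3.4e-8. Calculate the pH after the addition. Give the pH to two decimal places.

Added H+ converts OCl- to HOCl: HOCl → 0.412 mol, OCl- → 0.077 mol.
pKa = −log(3.4 × 10^-8) = 7.469
pH = pKa + log([A⁻]/[HA]) = 7.469 + log(0.077/0.412) = 7.469 -0.728

pH = 6.74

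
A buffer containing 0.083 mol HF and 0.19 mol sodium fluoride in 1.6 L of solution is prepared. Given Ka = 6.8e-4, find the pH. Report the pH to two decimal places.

pKa = −log(6.8 × 10^-4) = 3.167
Henderson–Hasselbalch: pH = pKa + log([F-]/[HF]) = 3.167 + log(0.19/0.083)
pH = 3.167 + (+0.360) = 3.53

pH = 3.53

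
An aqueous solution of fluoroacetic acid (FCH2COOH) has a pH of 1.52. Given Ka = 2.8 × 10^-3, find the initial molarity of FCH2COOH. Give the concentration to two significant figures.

C₀ = 3.6 × 10^-1 M

[H+] = 10^(-1.52) = 3.02 × 10^-2 M = x
Ka = x²/(C₀ − x) ⇒ C₀ = x + x²/Ka
C₀ = 3.02 × 10^-2 + (3.02 × 10^-2)²/(2.8 × 10^-3) = 3.56 × 10^-1 M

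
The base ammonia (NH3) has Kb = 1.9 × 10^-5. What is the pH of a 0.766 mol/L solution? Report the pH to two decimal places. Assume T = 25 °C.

pH = 11.58

NH3 + H2O ⇌ NH4+ + OH-
Kb = [OH-]²/(0.766 − [OH-]) = 1.9 × 10^-5
Since Kb ≪ C₀, [OH-] ≈ √(Kb·C₀) = 3.81 × 10^-3 M.
pOH = −log(3.81 × 10^-3) = 2.42; pH = 14.00 − 2.42 = 11.58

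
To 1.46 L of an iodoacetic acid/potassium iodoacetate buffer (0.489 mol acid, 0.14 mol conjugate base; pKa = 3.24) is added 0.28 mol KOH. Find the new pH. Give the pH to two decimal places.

OH- converts ICH2COOH to ICH2COO-: ICH2COOH → 0.209 mol, ICH2COO- → 0.42 mol.
Henderson–Hasselbalch with mole ratio 0.42/0.209: pH = 3.24 + (+0.303)

pH = 3.54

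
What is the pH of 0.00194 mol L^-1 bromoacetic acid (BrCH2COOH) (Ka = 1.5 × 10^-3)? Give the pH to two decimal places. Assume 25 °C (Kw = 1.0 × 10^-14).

BrCH2COOH ⇌ BrCH2COO- + H+
Ka = [H+]²/(0.00194 − [H+]) = 1.5 × 10^-3
Here C₀/Ka ≈ 1.29, so the small-[H+] approximation fails. Use the quadratic:
[H+] = (−Ka + √(Ka² + 4·Ka·C₀))/2 = 1.11 × 10^-3 M
pH = −log[H+] = −log(1.11 × 10^-3) = 2.95

pH = 2.95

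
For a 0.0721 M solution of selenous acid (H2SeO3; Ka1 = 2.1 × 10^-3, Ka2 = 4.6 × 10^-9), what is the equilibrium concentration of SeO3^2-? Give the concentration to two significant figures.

4.6 × 10^-9 M

First ionization gives [H+] ≈ [HSeO3-] = 1.13 × 10^-2 M.
Second step: Ka2 = [H+][SeO3^2-]/[HSeO3-] ≈ [SeO3^2-] (since [H+] ≈ [HSeO3-]).
So [SeO3^2-] ≈ Ka2.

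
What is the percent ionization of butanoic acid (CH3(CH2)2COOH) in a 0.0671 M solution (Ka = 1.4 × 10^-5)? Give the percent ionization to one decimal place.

1.4%

CH3(CH2)2COOH ⇌ CH3(CH2)2COO- + H+; let x = [H+] at equilibrium.
x ≈ √(Ka·C₀) = √(1.4 × 10^-5 × 0.0671) = 9.69 × 10^-4 M
Fraction ionized = 9.69 × 10^-4 / 0.0671 = 0.0144 → 1.4%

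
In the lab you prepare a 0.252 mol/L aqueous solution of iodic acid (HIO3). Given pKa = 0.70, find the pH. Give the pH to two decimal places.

HIO3 ⇌ IO3- + H+
Ka = 10^(−0.70) = 2.00 × 10^-1
Ka = [H+]²/(0.252 − [H+]) = 2.00 × 10^-1
[H+] is not negligible relative to C₀; solve [H+]² + 0.2·[H+] − 0.0504 = 0.
[H+] = (−Ka + √(Ka² + 4·Ka·C₀))/2 = 1.46 × 10^-1 M
pH = −log[H+] = −log(1.46 × 10^-1) = 0.84

pH = 0.84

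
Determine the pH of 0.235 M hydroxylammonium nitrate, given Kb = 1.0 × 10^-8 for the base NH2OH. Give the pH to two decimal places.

NH3OH+ is the conjugate acid of the weak base NH2OH.
Ka = Kw/Kb = 1.0×10^-14 / 1.0 × 10^-8 = 1.00 × 10^-6
Ka = [H+]²/(0.235 − [H+]) = 1.00 × 10^-6
Assume [H+] ≪ 0.235: [H+] ≈ √(1.00 × 10^-6 × 0.235) = 4.85 × 10^-4 M
pH = −log(4.85 × 10^-4) = 3.31

pH = 3.31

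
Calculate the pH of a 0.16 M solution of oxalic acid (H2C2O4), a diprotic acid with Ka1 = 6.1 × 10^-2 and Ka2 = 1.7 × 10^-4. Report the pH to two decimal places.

Since Ka1 ≫ Ka2, the first ionization dominates [H+].
Ka1 = x²/(0.16 − x) = 6.1 × 10^-2
Solving the quadratic: x = (−Ka1 + √(Ka1² + 4·Ka1·C₀))/2 = 7.29 × 10^-2 M
pH = −log(7.29 × 10^-2) = 1.14

pH = 1.14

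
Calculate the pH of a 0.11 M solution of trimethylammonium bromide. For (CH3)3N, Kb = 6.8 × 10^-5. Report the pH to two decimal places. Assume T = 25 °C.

(CH3)3NH+ is the conjugate acid of the weak base (CH3)3N.
Ka = Kw/Kb = 1.0×10^-14 / 6.8 × 10^-5 = 1.47 × 10^-10
From the ICE table, Ka = [H+]²/(0.11 − [H+]) = 1.47 × 10^-10.
Assume [H+] ≪ 0.11: [H+] ≈ √(1.47 × 10^-10 × 0.11) = 4.02 × 10^-6 M
pH = −log(4.02 × 10^-6) = 5.40

pH = 5.40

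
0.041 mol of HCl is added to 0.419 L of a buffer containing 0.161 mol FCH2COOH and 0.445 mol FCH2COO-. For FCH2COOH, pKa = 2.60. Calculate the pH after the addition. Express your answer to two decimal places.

pH = 2.90

After neutralization: n(FCH2COOH) = 0.202 mol, n(FCH2COO-) = 0.404 mol.
pH = pKa + log([A⁻]/[HA]) = 2.60 + log(0.404/0.202) = 2.60 +0.301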